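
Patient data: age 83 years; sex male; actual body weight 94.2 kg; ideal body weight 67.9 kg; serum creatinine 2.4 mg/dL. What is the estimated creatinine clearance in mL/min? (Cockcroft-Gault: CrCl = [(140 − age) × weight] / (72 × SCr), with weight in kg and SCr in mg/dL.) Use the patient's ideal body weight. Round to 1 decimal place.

22.4 mL/min

CrCl = (140 − 83) × 67.9 / (72 × 2.4) = 3870.3 / 172.80 ≈ 22.4 mL/min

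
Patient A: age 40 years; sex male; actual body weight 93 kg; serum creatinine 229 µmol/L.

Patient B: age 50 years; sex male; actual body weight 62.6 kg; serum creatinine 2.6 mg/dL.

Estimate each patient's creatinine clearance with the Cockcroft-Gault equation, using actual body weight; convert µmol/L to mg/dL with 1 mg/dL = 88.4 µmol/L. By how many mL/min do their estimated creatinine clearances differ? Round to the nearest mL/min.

20 mL/min

Patient A: SCr = 229 / 88.4 = 2.59 mg/dL
Patient A: CrCl = (140 − 40) × 93 / (72 × 2.59) = 9300.0 / 186.48 ≈ 49.9 mL/min
Patient B: CrCl = (140 − 50) × 62.6 / (72 × 2.6) = 5634.0 / 187.20 ≈ 30.1 mL/min
|49.9 − 30.1| = 19.8 mL/min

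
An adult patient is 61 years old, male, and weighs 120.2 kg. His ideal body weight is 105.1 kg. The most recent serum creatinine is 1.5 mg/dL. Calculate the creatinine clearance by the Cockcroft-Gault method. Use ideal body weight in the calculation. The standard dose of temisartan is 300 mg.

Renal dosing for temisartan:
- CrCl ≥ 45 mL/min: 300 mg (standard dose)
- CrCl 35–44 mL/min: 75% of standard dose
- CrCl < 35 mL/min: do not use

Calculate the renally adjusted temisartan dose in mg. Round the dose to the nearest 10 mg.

CrCl = (140 − 61) × 105.1 / (72 × 1.5) = 8302.9 / 108.00 ≈ 76.9 mL/min
CrCl ≈ 77 mL/min → bracket ≥ 45 mL/min.
100% of 300 mg = 300 mg

300 mg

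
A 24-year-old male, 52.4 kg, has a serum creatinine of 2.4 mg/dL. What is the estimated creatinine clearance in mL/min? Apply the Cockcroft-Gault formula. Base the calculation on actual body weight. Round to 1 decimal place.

35.2 mL/min

CrCl = (140 − 24) × 52.4 / (72 × 2.4) = 6078.4 / 172.80 ≈ 35.2 mL/min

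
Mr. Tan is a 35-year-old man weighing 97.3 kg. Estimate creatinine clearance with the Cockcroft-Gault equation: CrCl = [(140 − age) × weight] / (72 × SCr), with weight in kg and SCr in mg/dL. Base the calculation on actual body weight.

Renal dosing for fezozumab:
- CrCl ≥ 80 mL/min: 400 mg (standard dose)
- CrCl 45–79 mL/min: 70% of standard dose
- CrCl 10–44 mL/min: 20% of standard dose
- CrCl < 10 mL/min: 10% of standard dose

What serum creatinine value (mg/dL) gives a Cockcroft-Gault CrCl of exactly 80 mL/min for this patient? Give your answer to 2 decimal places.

1.77 mg/dL

Standard dose requires CrCl ≥ 80 mL/min.
Set (140 − 35) × 97.3 / (72 × SCr) = 80
SCr = (140 − 35) × 97.3 / (72 × 80) = 1.774 mg/dL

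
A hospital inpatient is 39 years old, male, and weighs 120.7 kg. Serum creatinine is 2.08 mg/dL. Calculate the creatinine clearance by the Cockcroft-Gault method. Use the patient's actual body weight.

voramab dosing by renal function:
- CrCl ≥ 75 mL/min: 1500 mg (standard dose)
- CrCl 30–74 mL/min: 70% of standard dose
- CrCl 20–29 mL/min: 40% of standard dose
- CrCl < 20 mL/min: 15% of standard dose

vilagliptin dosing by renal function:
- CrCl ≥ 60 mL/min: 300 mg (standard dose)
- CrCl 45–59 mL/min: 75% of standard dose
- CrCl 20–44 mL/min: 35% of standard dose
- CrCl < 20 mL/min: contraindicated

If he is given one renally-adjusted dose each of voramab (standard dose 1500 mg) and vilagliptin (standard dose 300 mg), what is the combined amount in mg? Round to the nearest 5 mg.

CrCl = (140 − 39) × 120.7 / (72 × 2.08) = 12190.7 / 149.76 ≈ 81.4 mL/min
CrCl ≈ 81 mL/min.
voramab: ≥ 75 mL/min → 100% of 1500 mg = 1500 mg.
vilagliptin: ≥ 60 mL/min → 100% of 300 mg = 300 mg.
Total = 1500 + 300 = 1800 mg.

1800 mg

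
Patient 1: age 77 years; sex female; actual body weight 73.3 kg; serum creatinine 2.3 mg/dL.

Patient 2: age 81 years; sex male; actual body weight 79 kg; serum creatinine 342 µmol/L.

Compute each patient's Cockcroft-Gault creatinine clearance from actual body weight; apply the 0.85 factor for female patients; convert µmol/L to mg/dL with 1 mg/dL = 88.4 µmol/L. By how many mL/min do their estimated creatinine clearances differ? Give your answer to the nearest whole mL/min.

Patient 1: CrCl = (140 − 77) × 73.3 / (72 × 2.3) × 0.85 = 4617.9 / 165.60 × 0.85 ≈ 23.7 mL/min
Patient 2: SCr = 342 / 88.4 = 3.869 mg/dL
Patient 2: CrCl = (140 − 81) × 79 / (72 × 3.869) = 4661.0 / 278.57 ≈ 16.7 mL/min
|23.7 − 16.7| = 7.0 mL/min

7 mL/min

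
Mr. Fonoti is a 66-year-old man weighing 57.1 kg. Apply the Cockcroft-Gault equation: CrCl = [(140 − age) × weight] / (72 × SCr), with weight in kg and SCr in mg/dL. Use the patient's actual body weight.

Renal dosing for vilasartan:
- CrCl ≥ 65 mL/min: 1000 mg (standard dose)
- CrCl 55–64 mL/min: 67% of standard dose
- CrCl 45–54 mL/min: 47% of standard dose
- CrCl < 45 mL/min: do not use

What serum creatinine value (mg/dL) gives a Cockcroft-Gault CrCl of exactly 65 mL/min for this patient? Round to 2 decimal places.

0.90 mg/dL

Standard dose requires CrCl ≥ 65 mL/min.
Set (140 − 66) × 57.1 / (72 × SCr) = 65
SCr = (140 − 66) × 57.1 / (72 × 65) = 0.903 mg/dL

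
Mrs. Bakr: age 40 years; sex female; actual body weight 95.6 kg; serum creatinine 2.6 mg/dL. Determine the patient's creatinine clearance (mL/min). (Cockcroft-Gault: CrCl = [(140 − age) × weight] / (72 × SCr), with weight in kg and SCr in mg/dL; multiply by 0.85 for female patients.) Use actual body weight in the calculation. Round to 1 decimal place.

43.4 mL/min

CrCl = (140 − 40) × 95.6 / (72 × 2.6) × 0.85 = 9560.0 / 187.20 × 0.85 ≈ 43.4 mL/min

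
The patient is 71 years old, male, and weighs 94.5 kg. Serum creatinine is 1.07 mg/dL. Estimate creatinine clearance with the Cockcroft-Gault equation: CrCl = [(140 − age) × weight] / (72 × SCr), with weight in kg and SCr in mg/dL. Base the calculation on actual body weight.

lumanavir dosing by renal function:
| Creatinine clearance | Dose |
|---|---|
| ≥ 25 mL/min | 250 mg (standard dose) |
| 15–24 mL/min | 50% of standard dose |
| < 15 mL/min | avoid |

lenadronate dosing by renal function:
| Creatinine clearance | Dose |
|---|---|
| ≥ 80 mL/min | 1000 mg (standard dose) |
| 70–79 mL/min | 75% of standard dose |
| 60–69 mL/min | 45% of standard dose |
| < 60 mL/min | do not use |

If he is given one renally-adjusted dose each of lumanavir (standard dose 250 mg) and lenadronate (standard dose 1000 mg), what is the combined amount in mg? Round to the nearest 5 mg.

1250 mg

CrCl = (140 − 71) × 94.5 / (72 × 1.07) = 6520.5 / 77.04 ≈ 84.6 mL/min
CrCl ≈ 85 mL/min.
lumanavir: ≥ 25 mL/min → 100% of 250 mg = 250 mg.
lenadronate: ≥ 80 mL/min → 100% of 1000 mg = 1000 mg.
Total = 250 + 1000 = 1250 mg.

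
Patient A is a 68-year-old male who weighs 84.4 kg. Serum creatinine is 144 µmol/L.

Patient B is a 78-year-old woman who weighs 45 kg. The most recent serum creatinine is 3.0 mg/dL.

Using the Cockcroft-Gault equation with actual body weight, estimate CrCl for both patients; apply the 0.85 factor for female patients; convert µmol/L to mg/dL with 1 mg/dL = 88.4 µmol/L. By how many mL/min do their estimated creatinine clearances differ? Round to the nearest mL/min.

41 mL/min

Patient A: SCr = 144 / 88.4 = 1.629 mg/dL
Patient A: CrCl = (140 − 68) × 84.4 / (72 × 1.629) = 6076.8 / 117.29 ≈ 51.8 mL/min
Patient B: CrCl = (140 − 78) × 45 / (72 × 3) × 0.85 = 2790.0 / 216.00 × 0.85 ≈ 11.0 mL/min
|51.8 − 11.0| = 40.8 mL/min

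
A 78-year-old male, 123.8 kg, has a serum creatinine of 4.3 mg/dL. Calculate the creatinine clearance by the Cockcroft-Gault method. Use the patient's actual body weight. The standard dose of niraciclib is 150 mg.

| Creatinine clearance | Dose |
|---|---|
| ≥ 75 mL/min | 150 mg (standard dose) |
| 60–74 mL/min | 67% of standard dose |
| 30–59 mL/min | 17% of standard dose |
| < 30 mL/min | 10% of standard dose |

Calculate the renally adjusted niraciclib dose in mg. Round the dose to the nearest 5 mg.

CrCl = (140 − 78) × 123.8 / (72 × 4.3) = 7675.6 / 309.60 ≈ 24.8 mL/min
CrCl ≈ 25 mL/min → bracket < 30 mL/min.
10% of 150 mg = 15 mg

15 mg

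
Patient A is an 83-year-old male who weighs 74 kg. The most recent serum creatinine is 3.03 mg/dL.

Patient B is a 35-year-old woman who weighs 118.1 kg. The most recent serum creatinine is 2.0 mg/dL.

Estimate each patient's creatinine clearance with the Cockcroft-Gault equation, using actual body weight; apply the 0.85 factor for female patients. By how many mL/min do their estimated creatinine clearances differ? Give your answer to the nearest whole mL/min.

54 mL/min

Patient A: CrCl = (140 − 83) × 74 / (72 × 3.03) = 4218.0 / 218.16 ≈ 19.3 mL/min
Patient B: CrCl = (140 − 35) × 118.1 / (72 × 2) × 0.85 = 12400.5 / 144.00 × 0.85 ≈ 73.2 mL/min
|19.3 − 73.2| = 53.9 mL/min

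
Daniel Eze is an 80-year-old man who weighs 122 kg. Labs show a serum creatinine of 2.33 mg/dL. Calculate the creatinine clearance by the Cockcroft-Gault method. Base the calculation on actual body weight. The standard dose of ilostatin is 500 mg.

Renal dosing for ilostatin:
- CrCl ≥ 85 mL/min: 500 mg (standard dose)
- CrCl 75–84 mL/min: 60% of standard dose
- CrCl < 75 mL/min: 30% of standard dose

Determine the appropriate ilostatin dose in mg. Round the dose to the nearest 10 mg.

CrCl = (140 − 80) × 122 / (72 × 2.33) = 7320.0 / 167.76 ≈ 43.6 mL/min
CrCl ≈ 44 mL/min → bracket < 75 mL/min.
30% of 500 mg = 150 mg

150 mg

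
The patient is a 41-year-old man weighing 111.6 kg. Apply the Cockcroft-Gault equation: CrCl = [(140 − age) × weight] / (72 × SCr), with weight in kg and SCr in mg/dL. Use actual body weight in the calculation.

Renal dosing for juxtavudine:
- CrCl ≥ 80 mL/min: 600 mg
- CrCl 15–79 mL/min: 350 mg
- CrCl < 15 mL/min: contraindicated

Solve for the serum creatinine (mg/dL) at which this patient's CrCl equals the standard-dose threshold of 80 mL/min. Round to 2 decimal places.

Standard dose requires CrCl ≥ 80 mL/min.
Set (140 − 41) × 111.6 / (72 × SCr) = 80
SCr = (140 − 41) × 111.6 / (72 × 80) = 1.918 mg/dL

1.92 mg/dL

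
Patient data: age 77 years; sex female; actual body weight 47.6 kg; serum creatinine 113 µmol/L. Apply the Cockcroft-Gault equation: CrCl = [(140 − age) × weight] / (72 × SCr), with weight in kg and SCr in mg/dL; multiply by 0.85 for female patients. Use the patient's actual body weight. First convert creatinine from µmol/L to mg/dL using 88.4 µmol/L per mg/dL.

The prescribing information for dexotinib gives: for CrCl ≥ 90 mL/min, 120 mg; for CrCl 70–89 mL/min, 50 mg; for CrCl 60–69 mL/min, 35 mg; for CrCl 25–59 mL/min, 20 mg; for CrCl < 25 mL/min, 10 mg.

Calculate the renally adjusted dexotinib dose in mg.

SCr = 113 / 88.4 = 1.278 mg/dL
CrCl = (140 − 77) × 47.6 / (72 × 1.278) × 0.85 = 2998.8 / 92.02 × 0.85 ≈ 27.7 mL/min
CrCl ≈ 28 mL/min → bracket 25–59 mL/min.
Dose for this bracket: 20 mg.

20 mg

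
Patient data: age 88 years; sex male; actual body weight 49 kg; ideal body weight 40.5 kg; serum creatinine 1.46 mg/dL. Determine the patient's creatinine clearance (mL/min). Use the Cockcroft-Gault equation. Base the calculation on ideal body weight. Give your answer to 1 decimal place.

20.0 mL/min

CrCl = (140 − 88) × 40.5 / (72 × 1.46) = 2106.0 / 105.12 ≈ 20.0 mL/min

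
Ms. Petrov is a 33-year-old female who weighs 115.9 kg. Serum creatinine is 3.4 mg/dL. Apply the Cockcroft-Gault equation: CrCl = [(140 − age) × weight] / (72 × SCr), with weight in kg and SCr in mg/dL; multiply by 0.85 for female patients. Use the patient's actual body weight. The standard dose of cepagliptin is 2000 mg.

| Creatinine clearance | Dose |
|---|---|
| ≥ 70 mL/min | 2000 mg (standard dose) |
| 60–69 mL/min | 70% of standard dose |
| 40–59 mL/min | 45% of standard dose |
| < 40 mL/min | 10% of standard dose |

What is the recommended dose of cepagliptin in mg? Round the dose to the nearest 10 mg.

900 mg

CrCl = (140 − 33) × 115.9 / (72 × 3.4) × 0.85 = 12401.3 / 244.80 × 0.85 ≈ 43.1 mL/min
CrCl ≈ 43 mL/min → bracket 40–59 mL/min.
45% of 2000 mg = 900 mg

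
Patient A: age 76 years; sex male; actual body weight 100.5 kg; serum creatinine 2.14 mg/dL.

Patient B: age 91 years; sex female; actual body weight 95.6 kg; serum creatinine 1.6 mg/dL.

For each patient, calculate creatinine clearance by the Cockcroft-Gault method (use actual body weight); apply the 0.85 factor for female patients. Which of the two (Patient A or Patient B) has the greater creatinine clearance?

Patient A

Patient A: CrCl = (140 − 76) × 100.5 / (72 × 2.14) = 6432.0 / 154.08 ≈ 41.7 mL/min
Patient B: CrCl = (140 − 91) × 95.6 / (72 × 1.6) × 0.85 = 4684.4 / 115.20 × 0.85 ≈ 34.6 mL/min
41.7 vs 34.6 mL/min → Patient A is higher.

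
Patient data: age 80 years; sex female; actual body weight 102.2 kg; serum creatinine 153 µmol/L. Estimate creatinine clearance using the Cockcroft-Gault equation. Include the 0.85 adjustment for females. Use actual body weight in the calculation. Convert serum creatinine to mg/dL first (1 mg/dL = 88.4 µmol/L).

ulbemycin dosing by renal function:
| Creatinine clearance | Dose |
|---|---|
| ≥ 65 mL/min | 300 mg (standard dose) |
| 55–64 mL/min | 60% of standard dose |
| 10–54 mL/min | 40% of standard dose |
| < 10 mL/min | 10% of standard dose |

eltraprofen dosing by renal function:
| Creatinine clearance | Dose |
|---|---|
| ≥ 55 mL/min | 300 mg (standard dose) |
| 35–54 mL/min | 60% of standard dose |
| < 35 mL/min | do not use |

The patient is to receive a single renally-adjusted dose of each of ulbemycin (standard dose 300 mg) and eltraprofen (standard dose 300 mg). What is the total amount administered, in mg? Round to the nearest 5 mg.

SCr = 153 / 88.4 = 1.731 mg/dL
CrCl = (140 − 80) × 102.2 / (72 × 1.731) × 0.85 = 6132.0 / 124.63 × 0.85 ≈ 41.8 mL/min
CrCl ≈ 42 mL/min.
ulbemycin: 10–54 mL/min → 40% of 300 mg = 120 mg.
eltraprofen: 35–54 mL/min → 60% of 300 mg = 180 mg.
Total = 120 + 180 = 300 mg.

300 mg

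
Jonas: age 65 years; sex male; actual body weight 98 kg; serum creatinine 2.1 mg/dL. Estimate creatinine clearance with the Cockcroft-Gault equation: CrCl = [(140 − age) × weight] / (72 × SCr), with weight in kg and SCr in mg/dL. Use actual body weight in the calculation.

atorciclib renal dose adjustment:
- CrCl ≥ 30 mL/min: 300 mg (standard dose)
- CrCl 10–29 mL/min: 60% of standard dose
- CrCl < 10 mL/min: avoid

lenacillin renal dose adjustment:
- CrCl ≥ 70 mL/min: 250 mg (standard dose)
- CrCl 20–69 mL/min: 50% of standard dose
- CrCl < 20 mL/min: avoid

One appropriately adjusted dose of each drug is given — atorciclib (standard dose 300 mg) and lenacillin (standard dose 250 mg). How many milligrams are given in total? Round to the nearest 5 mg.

425 mg

CrCl = (140 − 65) × 98 / (72 × 2.1) = 7350.0 / 151.20 ≈ 48.6 mL/min
CrCl ≈ 49 mL/min.
atorciclib: ≥ 30 mL/min → 100% of 300 mg = 300 mg.
lenacillin: 20–69 mL/min → 50% of 250 mg = 125 mg.
Total = 300 + 125 = 425 mg.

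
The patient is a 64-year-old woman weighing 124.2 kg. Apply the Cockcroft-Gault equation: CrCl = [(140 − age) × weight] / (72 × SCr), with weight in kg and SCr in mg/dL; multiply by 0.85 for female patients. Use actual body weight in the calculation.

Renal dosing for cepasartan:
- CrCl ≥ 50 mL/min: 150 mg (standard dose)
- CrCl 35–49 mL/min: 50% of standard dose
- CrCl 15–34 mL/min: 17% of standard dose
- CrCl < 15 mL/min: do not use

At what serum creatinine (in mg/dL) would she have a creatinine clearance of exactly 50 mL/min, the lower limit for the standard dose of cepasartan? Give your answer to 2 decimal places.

2.23 mg/dL

Standard dose requires CrCl ≥ 50 mL/min.
Set (140 − 64) × 124.2 × 0.85 / (72 × SCr) = 50
SCr = (140 − 64) × 124.2 × 0.85 / (72 × 50) = 2.229 mg/dL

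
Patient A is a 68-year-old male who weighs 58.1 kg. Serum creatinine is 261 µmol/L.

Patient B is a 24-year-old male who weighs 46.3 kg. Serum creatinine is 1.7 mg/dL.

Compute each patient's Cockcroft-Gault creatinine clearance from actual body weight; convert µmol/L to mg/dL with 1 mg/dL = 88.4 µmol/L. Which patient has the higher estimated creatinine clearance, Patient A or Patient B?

Patient B

Patient A: SCr = 261 / 88.4 = 2.952 mg/dL
Patient A: CrCl = (140 − 68) × 58.1 / (72 × 2.952) = 4183.2 / 212.54 ≈ 19.7 mL/min
Patient B: CrCl = (140 − 24) × 46.3 / (72 × 1.7) = 5370.8 / 122.40 ≈ 43.9 mL/min
19.7 vs 43.9 mL/min → Patient B is higher.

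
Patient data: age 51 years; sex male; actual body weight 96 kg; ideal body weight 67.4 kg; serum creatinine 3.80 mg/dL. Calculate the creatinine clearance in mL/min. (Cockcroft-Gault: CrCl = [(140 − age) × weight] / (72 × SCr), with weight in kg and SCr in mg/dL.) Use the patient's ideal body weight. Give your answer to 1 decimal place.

CrCl = (140 − 51) × 67.4 / (72 × 3.8) = 5998.6 / 273.60 ≈ 21.9 mL/min

21.9 mL/min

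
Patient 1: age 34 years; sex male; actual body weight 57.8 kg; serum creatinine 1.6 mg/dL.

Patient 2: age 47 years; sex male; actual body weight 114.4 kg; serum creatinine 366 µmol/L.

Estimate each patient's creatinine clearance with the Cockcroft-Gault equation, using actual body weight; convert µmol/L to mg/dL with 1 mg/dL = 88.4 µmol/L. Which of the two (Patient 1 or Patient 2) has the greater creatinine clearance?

Patient 1

Patient 1: CrCl = (140 − 34) × 57.8 / (72 × 1.6) = 6126.8 / 115.20 ≈ 53.2 mL/min
Patient 2: SCr = 366 / 88.4 = 4.14 mg/dL
Patient 2: CrCl = (140 − 47) × 114.4 / (72 × 4.14) = 10639.2 / 298.08 ≈ 35.7 mL/min
53.2 vs 35.7 mL/min → Patient 1 is higher.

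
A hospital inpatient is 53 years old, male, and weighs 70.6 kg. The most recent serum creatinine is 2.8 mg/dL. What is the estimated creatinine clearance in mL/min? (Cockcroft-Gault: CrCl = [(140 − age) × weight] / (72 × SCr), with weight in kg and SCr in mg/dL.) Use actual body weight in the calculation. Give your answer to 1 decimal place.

30.5 mL/min

CrCl = (140 − 53) × 70.6 / (72 × 2.8) = 6142.2 / 201.60 ≈ 30.5 mL/min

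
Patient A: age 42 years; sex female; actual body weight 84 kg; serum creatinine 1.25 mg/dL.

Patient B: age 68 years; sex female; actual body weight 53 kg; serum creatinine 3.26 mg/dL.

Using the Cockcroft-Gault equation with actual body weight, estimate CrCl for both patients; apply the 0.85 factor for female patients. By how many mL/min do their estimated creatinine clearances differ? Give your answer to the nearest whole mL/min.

Patient A: CrCl = (140 − 42) × 84 / (72 × 1.25) × 0.85 = 8232.0 / 90.00 × 0.85 ≈ 77.7 mL/min
Patient B: CrCl = (140 − 68) × 53 / (72 × 3.26) × 0.85 = 3816.0 / 234.72 × 0.85 ≈ 13.8 mL/min
|77.7 − 13.8| = 63.9 mL/min

64 mL/min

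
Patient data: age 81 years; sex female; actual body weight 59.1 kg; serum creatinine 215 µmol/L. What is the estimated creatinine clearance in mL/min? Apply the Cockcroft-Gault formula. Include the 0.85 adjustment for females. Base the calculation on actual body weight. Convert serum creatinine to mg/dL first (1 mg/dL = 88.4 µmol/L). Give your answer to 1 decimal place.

SCr = 215 / 88.4 = 2.432 mg/dL
CrCl = (140 − 81) × 59.1 / (72 × 2.432) × 0.85 = 3486.9 / 175.10 × 0.85 ≈ 16.9 mL/min

16.9 mL/min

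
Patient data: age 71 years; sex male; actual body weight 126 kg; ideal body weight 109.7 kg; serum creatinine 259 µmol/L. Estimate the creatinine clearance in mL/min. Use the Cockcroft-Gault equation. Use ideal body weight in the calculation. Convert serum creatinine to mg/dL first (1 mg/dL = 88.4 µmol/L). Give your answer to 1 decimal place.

35.9 mL/min

SCr = 259 / 88.4 = 2.93 mg/dL
CrCl = (140 − 71) × 109.7 / (72 × 2.93) = 7569.3 / 210.96 ≈ 35.9 mL/min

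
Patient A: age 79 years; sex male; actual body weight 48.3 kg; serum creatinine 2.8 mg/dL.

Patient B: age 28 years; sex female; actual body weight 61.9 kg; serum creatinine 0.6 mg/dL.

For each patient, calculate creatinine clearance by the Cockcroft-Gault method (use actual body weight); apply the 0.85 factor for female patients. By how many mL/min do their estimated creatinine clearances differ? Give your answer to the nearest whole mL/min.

122 mL/min

Patient A: CrCl = (140 − 79) × 48.3 / (72 × 2.8) = 2946.3 / 201.60 ≈ 14.6 mL/min
Patient B: CrCl = (140 − 28) × 61.9 / (72 × 0.6) × 0.85 = 6932.8 / 43.20 × 0.85 ≈ 136.4 mL/min
|14.6 − 136.4| = 121.8 mL/min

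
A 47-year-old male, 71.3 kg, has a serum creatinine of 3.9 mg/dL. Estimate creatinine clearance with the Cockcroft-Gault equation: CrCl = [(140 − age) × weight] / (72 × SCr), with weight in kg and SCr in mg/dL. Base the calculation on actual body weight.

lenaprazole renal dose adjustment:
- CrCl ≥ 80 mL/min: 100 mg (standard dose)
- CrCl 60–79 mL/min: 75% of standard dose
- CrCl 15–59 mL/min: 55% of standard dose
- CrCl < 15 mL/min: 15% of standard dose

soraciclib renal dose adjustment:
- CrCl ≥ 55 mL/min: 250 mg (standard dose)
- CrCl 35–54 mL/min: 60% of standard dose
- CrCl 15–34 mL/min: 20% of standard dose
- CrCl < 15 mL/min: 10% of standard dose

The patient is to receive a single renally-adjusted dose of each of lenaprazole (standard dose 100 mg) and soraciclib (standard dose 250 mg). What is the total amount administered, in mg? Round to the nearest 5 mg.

CrCl = (140 − 47) × 71.3 / (72 × 3.9) = 6630.9 / 280.80 ≈ 23.6 mL/min
CrCl ≈ 24 mL/min.
lenaprazole: 15–59 mL/min → 55% of 100 mg = 55 mg.
soraciclib: 15–34 mL/min → 20% of 250 mg = 50 mg.
Total = 55 + 50 = 105 mg.

105 mg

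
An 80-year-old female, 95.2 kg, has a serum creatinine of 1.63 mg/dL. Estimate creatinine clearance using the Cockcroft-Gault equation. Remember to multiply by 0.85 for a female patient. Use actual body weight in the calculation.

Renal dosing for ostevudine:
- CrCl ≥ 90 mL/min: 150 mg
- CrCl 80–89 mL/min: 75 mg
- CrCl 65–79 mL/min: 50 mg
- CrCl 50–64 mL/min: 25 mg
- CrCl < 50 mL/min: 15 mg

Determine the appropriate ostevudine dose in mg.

15 mg

CrCl = (140 − 80) × 95.2 / (72 × 1.63) × 0.85 = 5712.0 / 117.36 × 0.85 ≈ 41.4 mL/min
CrCl ≈ 41 mL/min → bracket < 50 mL/min.
Dose for this bracket: 15 mg.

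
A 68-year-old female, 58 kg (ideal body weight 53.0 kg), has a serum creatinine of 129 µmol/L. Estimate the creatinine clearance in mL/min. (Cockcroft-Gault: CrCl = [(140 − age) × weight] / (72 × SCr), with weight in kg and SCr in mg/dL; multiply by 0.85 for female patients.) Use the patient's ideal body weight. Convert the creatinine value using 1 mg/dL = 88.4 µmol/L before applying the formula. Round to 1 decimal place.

SCr = 129 / 88.4 = 1.459 mg/dL
CrCl = (140 − 68) × 53 / (72 × 1.459) × 0.85 = 3816.0 / 105.05 × 0.85 ≈ 30.9 mL/min

30.9 mL/min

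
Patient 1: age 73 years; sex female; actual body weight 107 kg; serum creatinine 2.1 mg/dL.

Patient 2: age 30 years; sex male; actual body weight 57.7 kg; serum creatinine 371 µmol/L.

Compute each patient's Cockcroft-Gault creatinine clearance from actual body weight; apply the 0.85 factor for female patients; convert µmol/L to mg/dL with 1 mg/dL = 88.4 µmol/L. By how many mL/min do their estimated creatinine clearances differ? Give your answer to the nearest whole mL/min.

19 mL/min

Patient 1: CrCl = (140 − 73) × 107 / (72 × 2.1) × 0.85 = 7169.0 / 151.20 × 0.85 ≈ 40.3 mL/min
Patient 2: SCr = 371 / 88.4 = 4.197 mg/dL
Patient 2: CrCl = (140 − 30) × 57.7 / (72 × 4.197) = 6347.0 / 302.18 ≈ 21.0 mL/min
|40.3 − 21.0| = 19.3 mL/min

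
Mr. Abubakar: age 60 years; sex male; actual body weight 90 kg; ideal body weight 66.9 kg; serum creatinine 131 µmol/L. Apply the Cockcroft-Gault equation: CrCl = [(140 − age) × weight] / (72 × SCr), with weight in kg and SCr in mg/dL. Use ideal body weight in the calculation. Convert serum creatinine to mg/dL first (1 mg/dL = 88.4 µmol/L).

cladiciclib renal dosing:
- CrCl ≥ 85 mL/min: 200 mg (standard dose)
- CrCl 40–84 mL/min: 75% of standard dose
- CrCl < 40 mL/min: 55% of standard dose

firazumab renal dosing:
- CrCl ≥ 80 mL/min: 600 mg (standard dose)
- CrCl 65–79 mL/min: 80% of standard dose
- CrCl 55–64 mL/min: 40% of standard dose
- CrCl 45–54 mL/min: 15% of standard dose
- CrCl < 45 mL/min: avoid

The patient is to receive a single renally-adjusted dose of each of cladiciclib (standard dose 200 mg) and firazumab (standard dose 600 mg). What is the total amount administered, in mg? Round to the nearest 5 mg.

240 mg

SCr = 131 / 88.4 = 1.482 mg/dL
CrCl = (140 − 60) × 66.9 / (72 × 1.482) = 5352.0 / 106.70 ≈ 50.2 mL/min
CrCl ≈ 50 mL/min.
cladiciclib: 40–84 mL/min → 75% of 200 mg = 150 mg.
firazumab: 45–54 mL/min → 15% of 600 mg = 90 mg.
Total = 150 + 90 = 240 mg.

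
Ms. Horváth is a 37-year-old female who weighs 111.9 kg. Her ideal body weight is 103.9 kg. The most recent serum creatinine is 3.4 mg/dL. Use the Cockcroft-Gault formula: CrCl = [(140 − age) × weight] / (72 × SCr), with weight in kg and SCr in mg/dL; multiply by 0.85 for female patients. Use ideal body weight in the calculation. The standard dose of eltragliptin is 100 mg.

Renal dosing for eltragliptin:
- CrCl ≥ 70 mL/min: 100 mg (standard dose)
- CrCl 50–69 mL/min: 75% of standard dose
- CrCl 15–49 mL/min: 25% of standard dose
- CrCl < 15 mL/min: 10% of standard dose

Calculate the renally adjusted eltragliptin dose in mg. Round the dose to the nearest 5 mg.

CrCl = (140 − 37) × 103.9 / (72 × 3.4) × 0.85 = 10701.7 / 244.80 × 0.85 ≈ 37.2 mL/min
CrCl ≈ 37 mL/min → bracket 15–49 mL/min.
25% of 100 mg = 25 mg

25 mg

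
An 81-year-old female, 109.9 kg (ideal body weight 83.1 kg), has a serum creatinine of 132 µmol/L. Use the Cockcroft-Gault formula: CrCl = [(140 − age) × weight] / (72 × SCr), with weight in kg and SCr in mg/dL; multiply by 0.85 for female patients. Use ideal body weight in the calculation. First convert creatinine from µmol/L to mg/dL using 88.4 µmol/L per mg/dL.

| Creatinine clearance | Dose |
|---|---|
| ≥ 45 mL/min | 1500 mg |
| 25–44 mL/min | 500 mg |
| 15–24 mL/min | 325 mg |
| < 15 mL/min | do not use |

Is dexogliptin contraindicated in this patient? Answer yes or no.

SCr = 132 / 88.4 = 1.493 mg/dL
CrCl = (140 − 81) × 83.1 / (72 × 1.493) × 0.85 = 4902.9 / 107.50 × 0.85 ≈ 38.8 mL/min
CrCl ≈ 39 mL/min, which is ≥ 15 mL/min.

no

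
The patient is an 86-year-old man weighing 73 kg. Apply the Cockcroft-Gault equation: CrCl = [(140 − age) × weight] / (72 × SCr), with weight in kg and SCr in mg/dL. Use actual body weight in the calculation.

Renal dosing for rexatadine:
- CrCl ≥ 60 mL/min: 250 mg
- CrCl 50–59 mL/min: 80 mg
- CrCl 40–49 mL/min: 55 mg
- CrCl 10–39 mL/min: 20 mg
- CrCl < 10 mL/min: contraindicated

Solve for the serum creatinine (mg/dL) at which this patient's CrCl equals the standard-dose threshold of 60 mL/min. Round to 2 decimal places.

Standard dose requires CrCl ≥ 60 mL/min.
Set (140 − 86) × 73 / (72 × SCr) = 60
SCr = (140 − 86) × 73 / (72 × 60) = 0.912 mg/dL

0.91 mg/dL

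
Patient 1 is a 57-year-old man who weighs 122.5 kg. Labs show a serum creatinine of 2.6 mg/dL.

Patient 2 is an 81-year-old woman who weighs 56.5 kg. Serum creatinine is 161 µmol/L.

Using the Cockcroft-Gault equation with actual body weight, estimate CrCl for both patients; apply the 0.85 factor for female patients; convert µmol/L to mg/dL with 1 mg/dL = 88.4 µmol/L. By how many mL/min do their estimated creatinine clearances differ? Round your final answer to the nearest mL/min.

33 mL/min

Patient 1: CrCl = (140 − 57) × 122.5 / (72 × 2.6) = 10167.5 / 187.20 ≈ 54.3 mL/min
Patient 2: SCr = 161 / 88.4 = 1.821 mg/dL
Patient 2: CrCl = (140 − 81) × 56.5 / (72 × 1.821) × 0.85 = 3333.5 / 131.11 × 0.85 ≈ 21.6 mL/min
|54.3 − 21.6| = 32.7 mL/min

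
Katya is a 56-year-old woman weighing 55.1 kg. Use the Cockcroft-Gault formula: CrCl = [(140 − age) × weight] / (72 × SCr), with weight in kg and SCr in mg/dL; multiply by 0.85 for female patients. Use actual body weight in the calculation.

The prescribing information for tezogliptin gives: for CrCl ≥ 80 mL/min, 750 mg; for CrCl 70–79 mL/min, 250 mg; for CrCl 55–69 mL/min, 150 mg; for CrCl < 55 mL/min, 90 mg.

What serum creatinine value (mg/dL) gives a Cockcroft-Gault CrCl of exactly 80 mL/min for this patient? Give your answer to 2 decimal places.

0.68 mg/dL

Standard dose requires CrCl ≥ 80 mL/min.
Set (140 − 56) × 55.1 × 0.85 / (72 × SCr) = 80
SCr = (140 − 56) × 55.1 × 0.85 / (72 × 80) = 0.683 mg/dL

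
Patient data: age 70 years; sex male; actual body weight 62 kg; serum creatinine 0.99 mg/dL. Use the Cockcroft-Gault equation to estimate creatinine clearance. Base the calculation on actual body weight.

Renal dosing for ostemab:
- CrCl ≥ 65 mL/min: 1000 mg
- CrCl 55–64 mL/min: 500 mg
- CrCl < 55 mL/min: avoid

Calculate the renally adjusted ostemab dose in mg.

500 mg

CrCl = (140 − 70) × 62 / (72 × 0.99) = 4340.0 / 71.28 ≈ 60.9 mL/min
CrCl ≈ 61 mL/min → bracket 55–64 mL/min.
Dose for this bracket: 500 mg.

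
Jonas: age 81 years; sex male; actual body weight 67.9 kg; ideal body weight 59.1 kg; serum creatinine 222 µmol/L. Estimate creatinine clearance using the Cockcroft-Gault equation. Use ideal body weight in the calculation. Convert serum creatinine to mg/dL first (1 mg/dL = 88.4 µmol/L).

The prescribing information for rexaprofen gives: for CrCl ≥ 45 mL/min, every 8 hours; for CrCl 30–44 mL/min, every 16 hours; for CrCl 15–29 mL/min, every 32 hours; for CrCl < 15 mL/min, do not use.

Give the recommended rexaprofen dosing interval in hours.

SCr = 222 / 88.4 = 2.511 mg/dL
CrCl = (140 − 81) × 59.1 / (72 × 2.511) = 3486.9 / 180.79 ≈ 19.3 mL/min
CrCl ≈ 19 mL/min → bracket 15–29 mL/min → every 32 hours.

every 32 hours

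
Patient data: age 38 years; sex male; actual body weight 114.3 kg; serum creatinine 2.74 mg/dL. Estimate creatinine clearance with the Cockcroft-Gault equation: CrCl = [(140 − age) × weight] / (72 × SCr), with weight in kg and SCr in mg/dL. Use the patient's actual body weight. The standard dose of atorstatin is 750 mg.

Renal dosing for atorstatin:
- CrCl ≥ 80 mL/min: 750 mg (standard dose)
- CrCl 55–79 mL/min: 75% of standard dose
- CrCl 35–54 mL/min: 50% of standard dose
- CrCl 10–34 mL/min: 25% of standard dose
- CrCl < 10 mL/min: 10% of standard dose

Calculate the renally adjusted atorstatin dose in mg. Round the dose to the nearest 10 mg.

560 mg

CrCl = (140 − 38) × 114.3 / (72 × 2.74) = 11658.6 / 197.28 ≈ 59.1 mL/min
CrCl ≈ 59 mL/min → bracket 55–79 mL/min.
75% of 750 mg = 562.5 mg → 560 mg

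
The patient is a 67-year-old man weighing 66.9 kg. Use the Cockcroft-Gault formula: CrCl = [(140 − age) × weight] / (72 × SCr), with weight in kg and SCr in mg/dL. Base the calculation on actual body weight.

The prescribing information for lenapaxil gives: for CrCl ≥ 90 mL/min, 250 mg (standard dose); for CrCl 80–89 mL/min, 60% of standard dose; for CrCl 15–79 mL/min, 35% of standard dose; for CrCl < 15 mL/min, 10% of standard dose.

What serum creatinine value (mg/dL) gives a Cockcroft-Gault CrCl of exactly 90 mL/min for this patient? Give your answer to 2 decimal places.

Standard dose requires CrCl ≥ 90 mL/min.
Set (140 − 67) × 66.9 / (72 × SCr) = 90
SCr = (140 − 67) × 66.9 / (72 × 90) = 0.754 mg/dL

0.75 mg/dL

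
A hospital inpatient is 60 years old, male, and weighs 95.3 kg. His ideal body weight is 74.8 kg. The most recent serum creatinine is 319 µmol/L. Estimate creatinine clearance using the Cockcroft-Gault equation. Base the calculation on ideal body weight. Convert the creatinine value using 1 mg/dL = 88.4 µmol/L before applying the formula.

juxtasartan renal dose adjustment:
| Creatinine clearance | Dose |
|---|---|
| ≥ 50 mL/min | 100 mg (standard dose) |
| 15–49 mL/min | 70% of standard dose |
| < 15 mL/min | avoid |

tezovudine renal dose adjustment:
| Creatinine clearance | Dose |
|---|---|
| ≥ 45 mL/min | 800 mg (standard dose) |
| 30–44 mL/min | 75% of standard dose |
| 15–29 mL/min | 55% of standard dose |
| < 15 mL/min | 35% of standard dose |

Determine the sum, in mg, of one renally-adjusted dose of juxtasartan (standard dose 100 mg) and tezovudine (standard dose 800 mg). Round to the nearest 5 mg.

510 mg

SCr = 319 / 88.4 = 3.609 mg/dL
CrCl = (140 − 60) × 74.8 / (72 × 3.609) = 5984.0 / 259.85 ≈ 23.0 mL/min
CrCl ≈ 23 mL/min.
juxtasartan: 15–49 mL/min → 70% of 100 mg = 70 mg.
tezovudine: 15–29 mL/min → 55% of 800 mg = 440 mg.
Total = 70 + 440 = 510 mg.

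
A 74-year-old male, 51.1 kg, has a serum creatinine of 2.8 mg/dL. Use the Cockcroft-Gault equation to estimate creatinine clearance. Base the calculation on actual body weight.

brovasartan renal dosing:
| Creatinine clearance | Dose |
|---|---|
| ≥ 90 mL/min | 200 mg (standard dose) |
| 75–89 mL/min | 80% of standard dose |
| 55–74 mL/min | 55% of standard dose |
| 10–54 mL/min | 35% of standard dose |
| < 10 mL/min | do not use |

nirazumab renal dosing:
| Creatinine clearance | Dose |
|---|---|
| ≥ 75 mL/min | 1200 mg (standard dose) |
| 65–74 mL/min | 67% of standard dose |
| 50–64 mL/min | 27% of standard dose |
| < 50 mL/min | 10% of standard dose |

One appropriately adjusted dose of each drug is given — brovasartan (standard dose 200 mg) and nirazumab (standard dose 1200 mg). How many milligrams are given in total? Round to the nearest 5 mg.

CrCl = (140 − 74) × 51.1 / (72 × 2.8) = 3372.6 / 201.60 ≈ 16.7 mL/min
CrCl ≈ 17 mL/min.
brovasartan: 10–54 mL/min → 35% of 200 mg = 70 mg.
nirazumab: < 50 mL/min → 10% of 1200 mg = 120 mg.
Total = 70 + 120 = 190 mg.

190 mg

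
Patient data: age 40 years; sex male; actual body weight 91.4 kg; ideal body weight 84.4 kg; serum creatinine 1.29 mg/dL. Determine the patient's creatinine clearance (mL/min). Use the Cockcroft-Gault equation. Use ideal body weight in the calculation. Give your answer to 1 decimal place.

CrCl = (140 − 40) × 84.4 / (72 × 1.29) = 8440.0 / 92.88 ≈ 90.9 mL/min

90.9 mL/min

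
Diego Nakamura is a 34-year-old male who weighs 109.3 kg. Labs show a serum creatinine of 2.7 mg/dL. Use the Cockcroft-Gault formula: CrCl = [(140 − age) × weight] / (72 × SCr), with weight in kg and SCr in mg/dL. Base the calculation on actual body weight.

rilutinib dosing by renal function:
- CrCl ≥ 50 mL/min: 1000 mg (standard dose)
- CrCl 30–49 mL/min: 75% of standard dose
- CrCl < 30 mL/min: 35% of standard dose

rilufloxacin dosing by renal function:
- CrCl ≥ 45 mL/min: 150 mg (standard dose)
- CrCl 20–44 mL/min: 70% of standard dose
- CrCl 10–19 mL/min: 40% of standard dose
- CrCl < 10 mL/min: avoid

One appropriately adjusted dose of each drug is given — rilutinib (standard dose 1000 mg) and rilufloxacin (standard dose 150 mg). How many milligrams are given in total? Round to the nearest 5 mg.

1150 mg

CrCl = (140 − 34) × 109.3 / (72 × 2.7) = 11585.8 / 194.40 ≈ 59.6 mL/min
CrCl ≈ 60 mL/min.
rilutinib: ≥ 50 mL/min → 100% of 1000 mg = 1000 mg.
rilufloxacin: ≥ 45 mL/min → 100% of 150 mg = 150 mg.
Total = 1000 + 150 = 1150 mg.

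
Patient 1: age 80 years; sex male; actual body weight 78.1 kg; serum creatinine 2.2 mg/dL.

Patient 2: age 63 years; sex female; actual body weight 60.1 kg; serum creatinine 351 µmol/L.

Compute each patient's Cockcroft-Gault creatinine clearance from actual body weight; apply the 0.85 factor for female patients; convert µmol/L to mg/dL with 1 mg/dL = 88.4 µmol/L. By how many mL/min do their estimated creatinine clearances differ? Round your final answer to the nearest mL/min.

16 mL/min

Patient 1: CrCl = (140 − 80) × 78.1 / (72 × 2.2) = 4686.0 / 158.40 ≈ 29.6 mL/min
Patient 2: SCr = 351 / 88.4 = 3.971 mg/dL
Patient 2: CrCl = (140 − 63) × 60.1 / (72 × 3.971) × 0.85 = 4627.7 / 285.91 × 0.85 ≈ 13.8 mL/min
|29.6 − 13.8| = 15.8 mL/min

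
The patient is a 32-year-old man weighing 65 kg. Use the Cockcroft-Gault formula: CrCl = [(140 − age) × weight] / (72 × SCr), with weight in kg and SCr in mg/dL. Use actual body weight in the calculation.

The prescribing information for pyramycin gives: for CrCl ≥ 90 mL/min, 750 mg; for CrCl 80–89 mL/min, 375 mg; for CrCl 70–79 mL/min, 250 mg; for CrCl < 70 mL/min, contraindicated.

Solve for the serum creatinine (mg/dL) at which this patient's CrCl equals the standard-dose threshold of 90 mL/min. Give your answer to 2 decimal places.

1.08 mg/dL

Standard dose requires CrCl ≥ 90 mL/min.
Set (140 − 32) × 65 / (72 × SCr) = 90
SCr = (140 − 32) × 65 / (72 × 90) = 1.083 mg/dL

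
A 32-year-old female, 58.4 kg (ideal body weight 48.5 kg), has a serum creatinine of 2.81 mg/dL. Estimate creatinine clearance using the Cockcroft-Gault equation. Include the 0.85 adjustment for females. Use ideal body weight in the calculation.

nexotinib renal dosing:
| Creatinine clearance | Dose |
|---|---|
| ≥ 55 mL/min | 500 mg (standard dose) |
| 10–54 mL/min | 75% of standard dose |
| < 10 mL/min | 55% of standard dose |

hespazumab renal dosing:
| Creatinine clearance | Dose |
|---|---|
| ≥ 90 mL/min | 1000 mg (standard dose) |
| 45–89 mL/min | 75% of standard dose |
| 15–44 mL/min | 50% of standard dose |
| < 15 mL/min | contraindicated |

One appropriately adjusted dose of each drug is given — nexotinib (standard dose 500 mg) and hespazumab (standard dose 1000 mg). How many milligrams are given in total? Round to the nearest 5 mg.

875 mg

CrCl = (140 − 32) × 48.5 / (72 × 2.81) × 0.85 = 5238.0 / 202.32 × 0.85 ≈ 22.0 mL/min
CrCl ≈ 22 mL/min.
nexotinib: 10–54 mL/min → 75% of 500 mg = 375 mg.
hespazumab: 15–44 mL/min → 50% of 1000 mg = 500 mg.
Total = 375 + 500 = 875 mg.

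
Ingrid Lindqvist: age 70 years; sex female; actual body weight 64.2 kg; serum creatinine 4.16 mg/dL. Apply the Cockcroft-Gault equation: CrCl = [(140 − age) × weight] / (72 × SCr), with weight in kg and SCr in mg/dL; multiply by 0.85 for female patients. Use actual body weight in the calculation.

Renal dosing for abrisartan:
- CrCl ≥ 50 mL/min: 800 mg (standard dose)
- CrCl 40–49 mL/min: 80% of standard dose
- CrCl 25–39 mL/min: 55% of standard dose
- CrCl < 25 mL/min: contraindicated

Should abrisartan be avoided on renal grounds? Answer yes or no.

yes

CrCl = (140 − 70) × 64.2 / (72 × 4.16) × 0.85 = 4494.0 / 299.52 × 0.85 ≈ 12.8 mL/min
CrCl ≈ 13 mL/min, which is < 25 mL/min.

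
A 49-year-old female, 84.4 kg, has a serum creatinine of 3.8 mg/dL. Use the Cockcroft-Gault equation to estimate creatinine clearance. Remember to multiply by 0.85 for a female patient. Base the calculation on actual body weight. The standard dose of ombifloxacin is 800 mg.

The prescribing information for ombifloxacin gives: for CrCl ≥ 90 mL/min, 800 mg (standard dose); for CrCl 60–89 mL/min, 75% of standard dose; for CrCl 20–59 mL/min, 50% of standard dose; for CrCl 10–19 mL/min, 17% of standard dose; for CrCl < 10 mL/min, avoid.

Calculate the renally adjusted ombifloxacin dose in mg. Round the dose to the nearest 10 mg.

CrCl = (140 − 49) × 84.4 / (72 × 3.8) × 0.85 = 7680.4 / 273.60 × 0.85 ≈ 23.9 mL/min
CrCl ≈ 24 mL/min → bracket 20–59 mL/min.
50% of 800 mg = 400 mg

400 mg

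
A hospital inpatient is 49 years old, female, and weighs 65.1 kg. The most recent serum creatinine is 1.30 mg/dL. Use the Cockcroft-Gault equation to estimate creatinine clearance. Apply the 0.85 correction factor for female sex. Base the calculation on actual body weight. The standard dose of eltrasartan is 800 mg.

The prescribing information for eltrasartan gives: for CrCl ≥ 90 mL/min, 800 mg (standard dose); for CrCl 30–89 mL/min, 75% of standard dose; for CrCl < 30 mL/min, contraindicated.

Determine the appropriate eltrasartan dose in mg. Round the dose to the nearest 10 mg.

CrCl = (140 − 49) × 65.1 / (72 × 1.3) × 0.85 = 5924.1 / 93.60 × 0.85 ≈ 53.8 mL/min
CrCl ≈ 54 mL/min → bracket 30–89 mL/min.
75% of 800 mg = 600 mg

600 mg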